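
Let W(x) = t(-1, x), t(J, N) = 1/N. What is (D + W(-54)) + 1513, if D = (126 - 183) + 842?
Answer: 124091/54 ≈ 2298.0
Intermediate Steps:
D = 785 (D = -57 + 842 = 785)
W(x) = 1/x
(D + W(-54)) + 1513 = (785 + 1/(-54)) + 1513 = (785 - 1/54) + 1513 = 42389/54 + 1513 = 124091/54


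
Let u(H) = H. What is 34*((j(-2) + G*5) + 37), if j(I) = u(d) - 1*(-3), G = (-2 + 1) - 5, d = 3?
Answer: 442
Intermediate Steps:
G = -6 (G = -1 - 5 = -6)
j(I) = 6 (j(I) = 3 - 1*(-3) = 3 + 3 = 6)
34*((j(-2) + G*5) + 37) = 34*((6 - 6*5) + 37) = 34*((6 - 30) + 37) = 34*(-24 + 37) = 34*13 = 442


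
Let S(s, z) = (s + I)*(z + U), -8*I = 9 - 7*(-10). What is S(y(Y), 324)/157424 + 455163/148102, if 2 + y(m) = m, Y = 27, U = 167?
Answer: 291013764409/93259236992 ≈ 3.1205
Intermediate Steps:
I = -79/8 (I = -(9 - 7*(-10))/8 = -(9 + 70)/8 = -⅛*79 = -79/8 ≈ -9.8750)
y(m) = -2 + m
S(s, z) = (167 + z)*(-79/8 + s) (S(s, z) = (s - 79/8)*(z + 167) = (-79/8 + s)*(167 + z) = (167 + z)*(-79/8 + s))
S(y(Y), 324)/157424 + 455163/148102 = (-13193/8 + 167*(-2 + 27) - 79/8*324 + (-2 + 27)*324)/157424 + 455163/148102 = (-13193/8 + 167*25 - 6399/2 + 25*324)*(1/157424) + 455163*(1/148102) = (-13193/8 + 4175 - 6399/2 + 8100)*(1/157424) + 455163/148102 = (59411/8)*(1/157424) + 455163/148102 = 59411/1259392 + 455163/148102 = 291013764409/93259236992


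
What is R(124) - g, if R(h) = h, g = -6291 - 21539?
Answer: 27954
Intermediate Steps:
g = -27830
R(124) - g = 124 - 1*(-27830) = 124 + 27830 = 27954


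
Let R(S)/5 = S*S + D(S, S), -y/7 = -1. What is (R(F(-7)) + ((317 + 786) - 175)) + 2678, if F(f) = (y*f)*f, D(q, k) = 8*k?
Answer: 605571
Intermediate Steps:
y = 7 (y = -7*(-1) = 7)
F(f) = 7*f**2 (F(f) = (7*f)*f = 7*f**2)
R(S) = 5*S**2 + 40*S (R(S) = 5*(S*S + 8*S) = 5*(S**2 + 8*S) = 5*S**2 + 40*S)
(R(F(-7)) + ((317 + 786) - 175)) + 2678 = (5*(7*(-7)**2)*(8 + 7*(-7)**2) + ((317 + 786) - 175)) + 2678 = (5*(7*49)*(8 + 7*49) + (1103 - 175)) + 2678 = (5*343*(8 + 343) + 928) + 2678 = (5*343*351 + 928) + 2678 = (601965 + 928) + 2678 = 602893 + 2678 = 605571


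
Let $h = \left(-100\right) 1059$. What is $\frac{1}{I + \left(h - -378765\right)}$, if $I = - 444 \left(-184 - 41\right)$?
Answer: $\frac{1}{372765} \approx 2.6827 \cdot 10^{-6}$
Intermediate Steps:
$I = 99900$ ($I = \left(-444\right) \left(-225\right) = 99900$)
$h = -105900$
$\frac{1}{I + \left(h - -378765\right)} = \frac{1}{99900 - -272865} = \frac{1}{99900 + \left(-105900 + 378765\right)} = \frac{1}{99900 + 272865} = \frac{1}{372765}$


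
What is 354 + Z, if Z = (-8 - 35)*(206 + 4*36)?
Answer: -14696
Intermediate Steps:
Z = -15050 (Z = -43*(206 + 144) = -43*350 = -15050)
354 + Z = 354 - 15050 = -14696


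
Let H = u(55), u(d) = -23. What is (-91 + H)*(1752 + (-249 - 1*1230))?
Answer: -31122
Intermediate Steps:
H = -23
(-91 + H)*(1752 + (-249 - 1*1230)) = (-91 - 23)*(1752 + (-249 - 1*1230)) = -114*(1752 + (-249 - 1230)) = -114*(1752 - 1479) = -114*273 = -31122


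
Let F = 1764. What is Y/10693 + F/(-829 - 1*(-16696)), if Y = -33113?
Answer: -56282391/18851759 ≈ -2.9855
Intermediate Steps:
Y/10693 + F/(-829 - 1*(-16696)) = -33113/10693 + 1764/(-829 - 1*(-16696)) = -33113*1/10693 + 1764/(-829 + 16696) = -33113/10693 + 1764/15867 = -33113/10693 + 1764*(1/15867) = -33113/10693 + 196/1763 = -56282391/18851759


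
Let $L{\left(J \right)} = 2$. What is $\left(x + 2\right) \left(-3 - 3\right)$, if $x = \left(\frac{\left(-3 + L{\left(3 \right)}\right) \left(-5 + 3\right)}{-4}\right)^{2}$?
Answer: $- \frac{27}{2} \approx -13.5$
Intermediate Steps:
$x = \frac{1}{4}$ ($x = \left(\frac{\left(-3 + 2\right) \left(-5 + 3\right)}{-4}\right)^{2} = \left(\left(-1\right) \left(-2\right) \left(- \frac{1}{4}\right)\right)^{2} = \left(2 \left(- \frac{1}{4}\right)\right)^{2} = \left(- \frac{1}{2}\right)^{2} = \frac{1}{4} \approx 0.25$)
$\left(x + 2\right) \left(-3 - 3\right) = \left(\frac{1}{4} + 2\right) \left(-3 - 3\right) = \frac{9}{4} \left(-6\right) = - \frac{27}{2}$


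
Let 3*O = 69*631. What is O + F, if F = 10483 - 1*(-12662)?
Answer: 37658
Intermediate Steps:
O = 14513 (O = (69*631)/3 = (⅓)*43539 = 14513)
F = 23145 (F = 10483 + 12662 = 23145)
O + F = 14513 + 23145 = 37658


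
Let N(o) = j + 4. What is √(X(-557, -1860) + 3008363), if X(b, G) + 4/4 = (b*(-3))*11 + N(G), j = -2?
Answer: 3*√336305 ≈ 1739.8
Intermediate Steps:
N(o) = 2 (N(o) = -2 + 4 = 2)
X(b, G) = 1 - 33*b (X(b, G) = -1 + ((b*(-3))*11 + 2) = -1 + (-3*b*11 + 2) = -1 + (-33*b + 2) = -1 + (2 - 33*b) = 1 - 33*b)
√(X(-557, -1860) + 3008363) = √((1 - 33*(-557)) + 3008363) = √((1 + 18381) + 3008363) = √(18382 + 3008363) = √3026745 = 3*√336305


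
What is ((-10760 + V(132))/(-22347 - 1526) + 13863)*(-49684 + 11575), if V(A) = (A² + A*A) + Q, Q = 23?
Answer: -12611308018392/23873 ≈ -5.2827e+8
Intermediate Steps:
V(A) = 23 + 2*A² (V(A) = (A² + A*A) + 23 = (A² + A²) + 23 = 2*A² + 23 = 23 + 2*A²)
((-10760 + V(132))/(-22347 - 1526) + 13863)*(-49684 + 11575) = ((-10760 + (23 + 2*132²))/(-22347 - 1526) + 13863)*(-49684 + 11575) = ((-10760 + (23 + 2*17424))/(-23873) + 13863)*(-38109) = ((-10760 + (23 + 34848))*(-1/23873) + 13863)*(-38109) = ((-10760 + 34871)*(-1/23873) + 13863)*(-38109) = (24111*(-1/23873) + 13863)*(-38109) = (-24111/23873 + 13863)*(-38109) = (330927288/23873)*(-38109) = -12611308018392/23873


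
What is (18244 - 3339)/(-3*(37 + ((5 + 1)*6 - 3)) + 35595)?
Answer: 2981/7077 ≈ 0.42122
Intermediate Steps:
(18244 - 3339)/(-3*(37 + ((5 + 1)*6 - 3)) + 35595) = 14905/(-3*(37 + (6*6 - 3)) + 35595) = 14905/(-3*(37 + (36 - 3)) + 35595) = 14905/(-3*(37 + 33) + 35595) = 14905/(-3*70 + 35595) = 14905/(-210 + 35595) = 14905/35385 = 14905*(1/35385) = 2981/7077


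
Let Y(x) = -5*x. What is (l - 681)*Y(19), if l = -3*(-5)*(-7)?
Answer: 74670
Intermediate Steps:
l = -105 (l = 15*(-7) = -105)
(l - 681)*Y(19) = (-105 - 681)*(-5*19) = -786*(-95) = 74670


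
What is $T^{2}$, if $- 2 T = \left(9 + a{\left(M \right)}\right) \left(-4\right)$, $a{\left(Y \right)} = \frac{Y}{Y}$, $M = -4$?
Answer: $400$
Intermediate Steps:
$a{\left(Y \right)} = 1$
$T = 20$ ($T = - \frac{\left(9 + 1\right) \left(-4\right)}{2} = - \frac{10 \left(-4\right)}{2} = \left(- \frac{1}{2}\right) \left(-40\right) = 20$)
$T^{2} = 20^{2} = 400$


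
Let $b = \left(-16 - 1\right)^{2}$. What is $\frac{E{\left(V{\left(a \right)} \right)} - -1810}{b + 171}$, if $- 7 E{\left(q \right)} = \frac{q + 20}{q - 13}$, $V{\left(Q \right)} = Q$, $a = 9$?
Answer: $\frac{50709}{12880} \approx 3.937$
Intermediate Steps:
$b = 289$ ($b = \left(-17\right)^{2} = 289$)
$E{\left(q \right)} = - \frac{20 + q}{7 \left(-13 + q\right)}$ ($E{\left(q \right)} = - \frac{\left(q + 20\right) \frac{1}{q - 13}}{7} = - \frac{\left(20 + q\right) \frac{1}{-13 + q}}{7} = - \frac{\frac{1}{-13 + q} \left(20 + q\right)}{7} = - \frac{20 + q}{7 \left(-13 + q\right)}$)
$\frac{E{\left(V{\left(a \right)} \right)} - -1810}{b + 171} = \frac{\frac{-20 - 9}{7 \left(-13 + 9\right)} - -1810}{289 + 171} = \frac{\frac{-20 - 9}{7 \left(-4\right)} + 1810}{460} = \left(\frac{1}{7} \left(- \frac{1}{4}\right) \left(-29\right) + 1810\right) \frac{1}{460} = \left(\frac{29}{28} + 1810\right) \frac{1}{460} = \frac{50709}{28} \cdot \frac{1}{460} = \frac{50709}{12880}$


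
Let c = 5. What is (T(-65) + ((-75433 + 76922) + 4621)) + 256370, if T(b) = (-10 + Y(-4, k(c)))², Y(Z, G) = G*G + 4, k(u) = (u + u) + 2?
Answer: 281524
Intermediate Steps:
k(u) = 2 + 2*u (k(u) = 2*u + 2 = 2 + 2*u)
Y(Z, G) = 4 + G² (Y(Z, G) = G² + 4 = 4 + G²)
T(b) = 19044 (T(b) = (-10 + (4 + (2 + 2*5)²))² = (-10 + (4 + (2 + 10)²))² = (-10 + (4 + 12²))² = (-10 + (4 + 144))² = (-10 + 148)² = 138² = 19044)
(T(-65) + ((-75433 + 76922) + 4621)) + 256370 = (19044 + ((-75433 + 76922) + 4621)) + 256370 = (19044 + (1489 + 4621)) + 256370 = (19044 + 6110) + 256370 = 25154 + 256370 = 281524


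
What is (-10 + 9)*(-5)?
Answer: 5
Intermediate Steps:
(-10 + 9)*(-5) = -1*(-5) = 5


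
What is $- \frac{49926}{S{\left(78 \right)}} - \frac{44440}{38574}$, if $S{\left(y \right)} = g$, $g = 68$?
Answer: $- \frac{482216861}{655758} \approx -735.36$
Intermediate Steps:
$S{\left(y \right)} = 68$
$- \frac{49926}{S{\left(78 \right)}} - \frac{44440}{38574} = - \frac{49926}{68} - \frac{44440}{38574} = \left(-49926\right) \frac{1}{68} - \frac{22220}{19287} = - \frac{24963}{34} - \frac{22220}{19287} = - \frac{482216861}{655758}$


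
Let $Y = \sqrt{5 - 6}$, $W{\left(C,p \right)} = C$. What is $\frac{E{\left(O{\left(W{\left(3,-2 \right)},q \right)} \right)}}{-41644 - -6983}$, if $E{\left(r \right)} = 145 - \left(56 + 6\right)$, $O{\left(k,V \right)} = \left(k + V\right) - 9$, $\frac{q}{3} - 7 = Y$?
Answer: $- \frac{83}{34661} \approx -0.0023946$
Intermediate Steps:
$Y = i$ ($Y = \sqrt{-1} = i \approx 1.0 i$)
$q = 21 + 3 i \approx 21.0 + 3.0 i$
$O{\left(k,V \right)} = -9 + V + k$ ($O{\left(k,V \right)} = \left(V + k\right) - 9 = -9 + V + k$)
$E{\left(r \right)} = 83$ ($E{\left(r \right)} = 145 - 62 = 83$)
$\frac{E{\left(O{\left(W{\left(3,-2 \right)},q \right)} \right)}}{-41644 - -6983} = \frac{83}{-41644 - -6983} = \frac{83}{-41644 + 6983} = \frac{83}{-34661} = 83 \left(- \frac{1}{34661}\right) = - \frac{83}{34661}$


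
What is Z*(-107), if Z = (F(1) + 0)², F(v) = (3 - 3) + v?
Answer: -107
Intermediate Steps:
F(v) = v (F(v) = 0 + v = v)
Z = 1 (Z = (1 + 0)² = 1² = 1)
Z*(-107) = 1*(-107) = -107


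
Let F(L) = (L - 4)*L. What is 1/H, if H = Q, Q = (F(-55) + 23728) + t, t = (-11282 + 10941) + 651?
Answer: 1/27283 ≈ 3.6653e-5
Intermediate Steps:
F(L) = L*(-4 + L) (F(L) = (-4 + L)*L = L*(-4 + L))
t = 310 (t = -341 + 651 = 310)
Q = 27283 (Q = (-55*(-4 - 55) + 23728) + 310 = (-55*(-59) + 23728) + 310 = (3245 + 23728) + 310 = 26973 + 310 = 27283)
H = 27283
1/H = 1/27283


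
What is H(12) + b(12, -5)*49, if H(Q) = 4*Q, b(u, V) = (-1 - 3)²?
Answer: 832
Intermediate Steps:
b(u, V) = 16 (b(u, V) = (-4)² = 16)
H(12) + b(12, -5)*49 = 4*12 + 16*49 = 48 + 784 = 832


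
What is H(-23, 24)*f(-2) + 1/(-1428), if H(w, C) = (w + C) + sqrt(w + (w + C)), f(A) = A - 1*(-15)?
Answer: 18563/1428 + 13*I*sqrt(22) ≈ 12.999 + 60.975*I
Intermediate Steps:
f(A) = 15 + A (f(A) = A + 15 = 15 + A)
H(w, C) = C + w + sqrt(C + 2*w) (H(w, C) = (C + w) + sqrt(w + (C + w)) = (C + w) + sqrt(C + 2*w) = C + w + sqrt(C + 2*w))
H(-23, 24)*f(-2) + 1/(-1428) = (24 - 23 + sqrt(24 + 2*(-23)))*(15 - 2) + 1/(-1428) = (24 - 23 + sqrt(24 - 46))*13 - 1/1428 = (24 - 23 + sqrt(-22))*13 - 1/1428 = (24 - 23 + I*sqrt(22))*13 - 1/1428 = (1 + I*sqrt(22))*13 - 1/1428 = (13 + 13*I*sqrt(22)) - 1/1428 = 18563/1428 + 13*I*sqrt(22)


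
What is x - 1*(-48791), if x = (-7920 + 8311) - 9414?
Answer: 39768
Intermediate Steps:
x = -9023 (x = 391 - 9414 = -9023)
x - 1*(-48791) = -9023 - 1*(-48791) = -9023 + 48791 = 39768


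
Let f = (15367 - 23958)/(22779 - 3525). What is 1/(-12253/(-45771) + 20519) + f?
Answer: -2016919423937/4520778559527 ≈ -0.44614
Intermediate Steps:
f = -8591/19254 ≈ -0.44619
1/(-12253/(-45771) + 20519) + f = 1/(-12253/(-45771) + 20519) - 8591/19254 = 1/(-12253*(-1/45771) + 20519) - 8591/19254 = 1/(12253/45771 + 20519) - 8591/19254 = 1/(939187402/45771) - 8591/19254 = 45771/939187402 - 8591/19254 = -2016919423937/4520778559527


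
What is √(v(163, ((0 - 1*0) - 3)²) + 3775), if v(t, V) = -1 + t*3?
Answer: 7*√87 ≈ 65.292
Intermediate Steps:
v(t, V) = -1 + 3*t
√(v(163, ((0 - 1*0) - 3)²) + 3775) = √((-1 + 3*163) + 3775) = √((-1 + 489) + 3775) = √(488 + 3775) = √4263 = 7*√87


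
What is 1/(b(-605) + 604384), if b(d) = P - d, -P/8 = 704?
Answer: 1/599357 ≈ 1.6685e-6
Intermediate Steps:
P = -5632 (P = -8*704 = -5632)
b(d) = -5632 - d
1/(b(-605) + 604384) = 1/((-5632 - 1*(-605)) + 604384) = 1/((-5632 + 605) + 604384) = 1/(-5027 + 604384) = 1/599357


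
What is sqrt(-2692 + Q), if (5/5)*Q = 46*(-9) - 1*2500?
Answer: I*sqrt(5606) ≈ 74.873*I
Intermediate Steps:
Q = -2914 (Q = 46*(-9) - 1*2500 = -414 - 2500 = -2914)
sqrt(-2692 + Q) = sqrt(-2692 - 2914) = sqrt(-5606) = I*sqrt(5606)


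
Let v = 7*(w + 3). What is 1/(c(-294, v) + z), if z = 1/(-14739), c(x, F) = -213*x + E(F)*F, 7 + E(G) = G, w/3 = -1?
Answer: 14739/922985657 ≈ 1.5969e-5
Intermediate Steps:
w = -3 (w = 3*(-1) = -3)
E(G) = -7 + G
v = 0 (v = 7*(-3 + 3) = 7*0 = 0)
c(x, F) = -213*x + F*(-7 + F) (c(x, F) = -213*x + (-7 + F)*F = -213*x + F*(-7 + F))
z = -1/14739 ≈ -6.7847e-5
1/(c(-294, v) + z) = 1/((-213*(-294) + 0*(-7 + 0)) - 1/14739) = 1/((62622 + 0*(-7)) - 1/14739) = 1/((62622 + 0) - 1/14739) = 1/(62622 - 1/14739) = 1/(922985657/14739) = 14739/922985657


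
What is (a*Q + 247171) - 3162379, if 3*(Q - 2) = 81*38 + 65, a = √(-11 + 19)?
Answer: -2915208 + 6298*√2/3 ≈ -2.9122e+6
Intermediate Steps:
a = 2*√2 (a = √8 = 2*√2 ≈ 2.8284)
Q = 3149/3 (Q = 2 + (81*38 + 65)/3 = 2 + (3078 + 65)/3 = 2 + (⅓)*3143 = 2 + 3143/3 = 3149/3 ≈ 1049.7)
(a*Q + 247171) - 3162379 = ((2*√2)*(3149/3) + 247171) - 3162379 = (6298*√2/3 + 247171) - 3162379 = (247171 + 6298*√2/3) - 3162379 = -2915208 + 6298*√2/3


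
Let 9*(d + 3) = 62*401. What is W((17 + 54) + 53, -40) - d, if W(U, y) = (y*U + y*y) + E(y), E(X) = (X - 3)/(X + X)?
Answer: -4405613/720 ≈ -6118.9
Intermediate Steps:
E(X) = (-3 + X)/(2*X) (E(X) = (-3 + X)/((2*X)) = (-3 + X)*(1/(2*X)) = (-3 + X)/(2*X))
d = 24835/9 (d = -3 + (62*401)/9 = -3 + (⅑)*24862 = -3 + 24862/9 = 24835/9 ≈ 2759.4)
W(U, y) = y² + U*y + (-3 + y)/(2*y) (W(U, y) = (y*U + y*y) + (-3 + y)/(2*y) = (U*y + y²) + (-3 + y)/(2*y) = (y² + U*y) + (-3 + y)/(2*y) = y² + U*y + (-3 + y)/(2*y))
W((17 + 54) + 53, -40) - d = (½)*(-3 - 40 + 2*(-40)²*(((17 + 54) + 53) - 40))/(-40) - 1*24835/9 = (½)*(-1/40)*(-3 - 40 + 2*1600*((71 + 53) - 40)) - 24835/9 = (½)*(-1/40)*(-3 - 40 + 2*1600*(124 - 40)) - 24835/9 = (½)*(-1/40)*(-3 - 40 + 2*1600*84) - 24835/9 = (½)*(-1/40)*(-3 - 40 + 268800) - 24835/9 = (½)*(-1/40)*268757 - 24835/9 = -268757/80 - 24835/9 = -4405613/720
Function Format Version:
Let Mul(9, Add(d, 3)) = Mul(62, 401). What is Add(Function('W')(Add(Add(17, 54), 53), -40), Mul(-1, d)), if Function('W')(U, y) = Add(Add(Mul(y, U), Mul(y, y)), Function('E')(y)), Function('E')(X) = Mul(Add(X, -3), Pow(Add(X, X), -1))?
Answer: Rational(-4405613, 720) ≈ -6118.9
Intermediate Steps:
Function('E')(X) = Mul(Rational(1, 2), Pow(X, -1), Add(-3, X)) (Function('E')(X) = Mul(Add(-3, X), Pow(Mul(2, X), -1)) = Mul(Add(-3, X), Mul(Rational(1, 2), Pow(X, -1))) = Mul(Rational(1, 2), Pow(X, -1), Add(-3, X)))
d = Rational(24835, 9) (d = Add(-3, Mul(Rational(1, 9), Mul(62, 401))) = Add(-3, Mul(Rational(1, 9), 24862)) = Add(-3, Rational(24862, 9)) = Rational(24835, 9) ≈ 2759.4)
Function('W')(U, y) = Add(Pow(y, 2), Mul(U, y), Mul(Rational(1, 2), Pow(y, -1), Add(-3, y))) (Function('W')(U, y) = Add(Add(Mul(y, U), Mul(y, y)), Mul(Rational(1, 2), Pow(y, -1), Add(-3, y))) = Add(Add(Mul(U, y), Pow(y, 2)), Mul(Rational(1, 2), Pow(y, -1), Add(-3, y))) = Add(Add(Pow(y, 2), Mul(U, y)), Mul(Rational(1, 2), Pow(y, -1), Add(-3, y))) = Add(Pow(y, 2), Mul(U, y), Mul(Rational(1, 2), Pow(y, -1), Add(-3, y))))
Add(Function('W')(Add(Add(17, 54), 53), -40), Mul(-1, d)) = Add(Mul(Rational(1, 2), Pow(-40, -1), Add(-3, -40, Mul(2, Pow(-40, 2), Add(Add(Add(17, 54), 53), -40)))), Mul(-1, Rational(24835, 9))) = Add(Mul(Rational(1, 2), Rational(-1, 40), Add(-3, -40, Mul(2, 1600, Add(Add(71, 53), -40)))), Rational(-24835, 9)) = Add(Mul(Rational(1, 2), Rational(-1, 40), Add(-3, -40, Mul(2, 1600, Add(124, -40)))), Rational(-24835, 9)) = Add(Mul(Rational(1, 2), Rational(-1, 40), Add(-3, -40, Mul(2, 1600, 84))), Rational(-24835, 9)) = Add(Mul(Rational(1, 2), Rational(-1, 40), Add(-3, -40, 268800)), Rational(-24835, 9)) = Add(Mul(Rational(1, 2), Rational(-1, 40), 268757), Rational(-24835, 9)) = Add(Rational(-268757, 80), Rational(-24835, 9)) = Rational(-4405613, 720)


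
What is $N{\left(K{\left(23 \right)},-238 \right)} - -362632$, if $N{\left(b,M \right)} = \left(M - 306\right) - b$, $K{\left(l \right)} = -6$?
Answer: $362094$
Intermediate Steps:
$N{\left(b,M \right)} = -306 + M - b$ ($N{\left(b,M \right)} = \left(-306 + M\right) - b = -306 + M - b$)
$N{\left(K{\left(23 \right)},-238 \right)} - -362632 = \left(-306 - 238 - -6\right) - -362632 = \left(-306 - 238 + 6\right) + 362632 = -538 + 362632 = 362094$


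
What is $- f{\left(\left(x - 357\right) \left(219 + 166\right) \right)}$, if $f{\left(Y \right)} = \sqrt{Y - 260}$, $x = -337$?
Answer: $- 5 i \sqrt{10698} \approx - 517.16 i$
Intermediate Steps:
$f{\left(Y \right)} = \sqrt{-260 + Y}$
$- f{\left(\left(x - 357\right) \left(219 + 166\right) \right)} = - \sqrt{-260 + \left(-337 - 357\right) \left(219 + 166\right)} = - \sqrt{-260 - 267190} = - \sqrt{-267450} = - 5 i \sqrt{10698}$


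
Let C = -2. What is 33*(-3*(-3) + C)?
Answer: 231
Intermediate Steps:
33*(-3*(-3) + C) = 33*(-3*(-3) - 2) = 33*(9 - 2) = 33*7 = 231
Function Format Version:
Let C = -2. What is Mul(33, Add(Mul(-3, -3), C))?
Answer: 231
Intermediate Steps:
Mul(33, Add(Mul(-3, -3), C)) = Mul(33, Add(Mul(-3, -3), -2)) = Mul(33, Add(9, -2)) = Mul(33, 7) = 231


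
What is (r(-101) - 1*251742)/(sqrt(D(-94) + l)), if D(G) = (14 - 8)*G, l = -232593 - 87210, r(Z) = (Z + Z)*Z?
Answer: 231340*I*sqrt(320367)/320367 ≈ 408.72*I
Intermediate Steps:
r(Z) = 2*Z**2 (r(Z) = (2*Z)*Z = 2*Z**2)
l = -319803
D(G) = 6*G
(r(-101) - 1*251742)/(sqrt(D(-94) + l)) = (2*(-101)**2 - 1*251742)/(sqrt(6*(-94) - 319803)) = (2*10201 - 251742)/(sqrt(-564 - 319803)) = (20402 - 251742)/(sqrt(-320367)) = -231340*(-I*sqrt(320367)/320367) = -(-231340)*I*sqrt(320367)/320367 = 231340*I*sqrt(320367)/320367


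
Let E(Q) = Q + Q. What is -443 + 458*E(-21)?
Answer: -19679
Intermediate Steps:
E(Q) = 2*Q
-443 + 458*E(-21) = -443 + 458*(2*(-21)) = -443 + 458*(-42) = -443 - 19236 = -19679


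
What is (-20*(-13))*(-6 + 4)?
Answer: -520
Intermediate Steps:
(-20*(-13))*(-6 + 4) = 260*(-2) = -520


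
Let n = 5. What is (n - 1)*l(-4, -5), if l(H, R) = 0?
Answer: 0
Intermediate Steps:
(n - 1)*l(-4, -5) = (5 - 1)*0 = 4*0 = 0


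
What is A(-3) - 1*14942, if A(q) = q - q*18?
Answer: -14891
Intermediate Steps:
A(q) = -17*q (A(q) = q - 18*q = -17*q)
A(-3) - 1*14942 = -17*(-3) - 1*14942 = 51 - 14942 = -14891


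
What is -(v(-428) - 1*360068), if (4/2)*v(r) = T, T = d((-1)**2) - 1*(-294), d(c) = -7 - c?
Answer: 359925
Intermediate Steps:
T = 286 (T = (-7 - 1*(-1)**2) - 1*(-294) = (-7 - 1*1) + 294 = (-7 - 1) + 294 = -8 + 294 = 286)
v(r) = 143 (v(r) = (1/2)*286 = 143)
-(v(-428) - 1*360068) = -(143 - 1*360068) = -(143 - 360068) = -1*(-359925) = 359925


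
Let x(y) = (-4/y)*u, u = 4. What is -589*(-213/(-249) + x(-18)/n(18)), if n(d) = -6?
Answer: -933565/2241 ≈ -416.58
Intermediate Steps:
x(y) = -16/y (x(y) = -4/y*4 = -16/y)
-589*(-213/(-249) + x(-18)/n(18)) = -589*(-213/(-249) - 16/(-18)/(-6)) = -589*(-213*(-1/249) - 16*(-1/18)*(-1/6)) = -589*(71/83 + (8/9)*(-1/6)) = -589*(71/83 - 4/27) = -589*1585/2241 = -933565/2241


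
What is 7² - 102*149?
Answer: -15149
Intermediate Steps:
7² - 102*149 = 49 - 15198 = -15149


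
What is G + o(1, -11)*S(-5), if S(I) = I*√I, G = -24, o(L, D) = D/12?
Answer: -24 + 55*I*√5/12 ≈ -24.0 + 10.249*I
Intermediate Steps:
o(L, D) = D/12 (o(L, D) = D*(1/12) = D/12)
S(I) = I^(3/2)
G + o(1, -11)*S(-5) = -24 + ((1/12)*(-11))*(-5)^(3/2) = -24 - (-55)*I*√5/12 = -24 + 55*I*√5/12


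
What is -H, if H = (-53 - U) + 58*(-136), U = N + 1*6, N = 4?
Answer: 7951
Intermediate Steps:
U = 10 (U = 4 + 1*6 = 4 + 6 = 10)
H = -7951 (H = (-53 - 1*10) + 58*(-136) = (-53 - 10) - 7888 = -63 - 7888 = -7951)
-H = -1*(-7951) = 7951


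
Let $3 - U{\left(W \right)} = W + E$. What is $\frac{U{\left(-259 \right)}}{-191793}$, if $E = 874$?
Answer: $\frac{204}{63931} \approx 0.0031909$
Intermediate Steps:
$U{\left(W \right)} = -871 - W$ ($U{\left(W \right)} = 3 - \left(W + 874\right) = 3 - \left(874 + W\right) = -871 - W$)
$\frac{U{\left(-259 \right)}}{-191793} = \frac{-871 - -259}{-191793} = \left(-871 + 259\right) \left(- \frac{1}{191793}\right) = \left(-612\right) \left(- \frac{1}{191793}\right) = \frac{204}{63931}$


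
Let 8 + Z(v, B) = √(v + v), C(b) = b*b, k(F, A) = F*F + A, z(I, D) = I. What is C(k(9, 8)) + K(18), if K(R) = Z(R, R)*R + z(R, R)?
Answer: 7903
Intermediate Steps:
k(F, A) = A + F² (k(F, A) = F² + A = A + F²)
C(b) = b²
Z(v, B) = -8 + √2*√v (Z(v, B) = -8 + √(v + v) = -8 + √(2*v) = -8 + √2*√v)
K(R) = R + R*(-8 + √2*√R) (K(R) = (-8 + √2*√R)*R + R = R*(-8 + √2*√R) + R = R + R*(-8 + √2*√R))
C(k(9, 8)) + K(18) = (8 + 9²)² + 18*(-7 + √2*√18) = (8 + 81)² + 18*(-7 + √2*(3*√2)) = 89² + 18*(-7 + 6) = 7921 + 18*(-1) = 7921 - 18 = 7903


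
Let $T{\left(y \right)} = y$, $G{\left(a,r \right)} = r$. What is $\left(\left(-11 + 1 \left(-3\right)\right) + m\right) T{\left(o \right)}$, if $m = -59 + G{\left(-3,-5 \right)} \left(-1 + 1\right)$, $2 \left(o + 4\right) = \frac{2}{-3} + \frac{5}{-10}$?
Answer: $\frac{4015}{12} \approx 334.58$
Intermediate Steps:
$o = - \frac{55}{12}$ ($o = -4 + \frac{\frac{2}{-3} + \frac{5}{-10}}{2} = -4 + \frac{2 \left(- \frac{1}{3}\right) + 5 \left(- \frac{1}{10}\right)}{2} = -4 + \frac{- \frac{2}{3} - \frac{1}{2}}{2} = -4 + \frac{1}{2} \left(- \frac{7}{6}\right) = -4 - \frac{7}{12} = - \frac{55}{12} \approx -4.5833$)
$m = -59$ ($m = -59 - 5 \left(-1 + 1\right) = -59 - 0 = -59 + 0 = -59$)
$\left(\left(-11 + 1 \left(-3\right)\right) + m\right) T{\left(o \right)} = \left(\left(-11 + 1 \left(-3\right)\right) - 59\right) \left(- \frac{55}{12}\right) = \left(\left(-11 - 3\right) - 59\right) \left(- \frac{55}{12}\right) = \left(-14 - 59\right) \left(- \frac{55}{12}\right) = \left(-73\right) \left(- \frac{55}{12}\right) = \frac{4015}{12}$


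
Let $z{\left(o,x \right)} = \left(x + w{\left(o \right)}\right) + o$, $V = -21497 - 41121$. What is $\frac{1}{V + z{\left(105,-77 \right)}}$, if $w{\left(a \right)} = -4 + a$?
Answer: $- \frac{1}{62489} \approx -1.6003 \cdot 10^{-5}$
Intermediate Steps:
$V = -62618$
$z{\left(o,x \right)} = -4 + x + 2 o$ ($z{\left(o,x \right)} = \left(x + \left(-4 + o\right)\right) + o = \left(-4 + o + x\right) + o = -4 + x + 2 o$)
$\frac{1}{V + z{\left(105,-77 \right)}} = \frac{1}{-62618 - -129} = \frac{1}{-62618 + 129} = \frac{1}{-62489} = - \frac{1}{62489}$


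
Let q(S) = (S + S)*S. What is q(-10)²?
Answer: 40000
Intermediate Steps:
q(S) = 2*S² (q(S) = (2*S)*S = 2*S²)
q(-10)² = (2*(-10)²)² = (2*100)² = 200² = 40000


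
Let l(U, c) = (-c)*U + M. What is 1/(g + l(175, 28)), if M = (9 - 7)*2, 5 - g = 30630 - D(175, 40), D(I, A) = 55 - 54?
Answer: -1/35520 ≈ -2.8153e-5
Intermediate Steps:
D(I, A) = 1
g = -30624 (g = 5 - (30630 - 1*1) = 5 - (30630 - 1) = 5 - 1*30629 = 5 - 30629 = -30624)
M = 4 (M = 2*2 = 4)
l(U, c) = 4 - U*c (l(U, c) = (-c)*U + 4 = -U*c + 4 = 4 - U*c)
1/(g + l(175, 28)) = 1/(-30624 + (4 - 1*175*28)) = 1/(-30624 + (4 - 4900)) = 1/(-30624 - 4896) = 1/(-35520) = -1/35520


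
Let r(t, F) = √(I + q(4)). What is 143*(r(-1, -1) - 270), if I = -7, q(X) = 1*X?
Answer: -38610 + 143*I*√3 ≈ -38610.0 + 247.68*I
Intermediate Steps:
q(X) = X
r(t, F) = I*√3 (r(t, F) = √(-7 + 4) = √(-3) = I*√3)
143*(r(-1, -1) - 270) = 143*(I*√3 - 270) = 143*(-270 + I*√3) = -38610 + 143*I*√3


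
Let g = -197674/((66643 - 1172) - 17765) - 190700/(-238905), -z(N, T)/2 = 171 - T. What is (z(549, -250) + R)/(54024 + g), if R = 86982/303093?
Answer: -219775030798884/14105034342910805 ≈ -0.015581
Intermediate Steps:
z(N, T) = -342 + 2*T (z(N, T) = -2*(171 - T) = -342 + 2*T)
R = 4142/14433 (R = 86982*(1/303093) = 4142/14433 ≈ 0.28698)
g = -1270925759/379906731 (g = -197674/(65471 - 17765) - 190700*(-1/238905) = -197674/47706 + 38140/47781 = -197674*1/47706 + 38140/47781 = -98837/23853 + 38140/47781 = -1270925759/379906731 ≈ -3.3454)
(z(549, -250) + R)/(54024 + g) = ((-342 + 2*(-250)) + 4142/14433)/(54024 - 1270925759/379906731) = ((-342 - 500) + 4142/14433)/(20522810309785/379906731) = (-842 + 4142/14433)*(379906731/20522810309785) = -12148444/14433*379906731/20522810309785 = -219775030798884/14105034342910805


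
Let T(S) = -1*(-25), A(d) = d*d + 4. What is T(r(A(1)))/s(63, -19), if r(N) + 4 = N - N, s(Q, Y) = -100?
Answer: -¼ ≈ -0.25000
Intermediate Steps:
A(d) = 4 + d² (A(d) = d² + 4 = 4 + d²)
r(N) = -4 (r(N) = -4 + (N - N) = -4 + 0 = -4)
T(S) = 25
T(r(A(1)))/s(63, -19) = 25/(-100) = 25*(-1/100) = -¼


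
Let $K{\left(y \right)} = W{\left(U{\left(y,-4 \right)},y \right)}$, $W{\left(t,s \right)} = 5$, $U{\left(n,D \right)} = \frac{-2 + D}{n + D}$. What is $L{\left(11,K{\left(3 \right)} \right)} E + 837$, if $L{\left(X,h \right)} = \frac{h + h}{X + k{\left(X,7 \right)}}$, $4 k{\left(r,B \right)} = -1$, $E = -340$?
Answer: $\frac{22391}{43} \approx 520.72$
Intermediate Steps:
$U{\left(n,D \right)} = \frac{-2 + D}{D + n}$
$K{\left(y \right)} = 5$
$k{\left(r,B \right)} = - \frac{1}{4}$ ($k{\left(r,B \right)} = \frac{1}{4} \left(-1\right) = - \frac{1}{4}$)
$L{\left(X,h \right)} = \frac{2 h}{- \frac{1}{4} + X}$ ($L{\left(X,h \right)} = \frac{h + h}{X - \frac{1}{4}} = \frac{2 h}{- \frac{1}{4} + X}$)
$L{\left(11,K{\left(3 \right)} \right)} E + 837 = 8 \cdot 5 \frac{1}{-1 + 4 \cdot 11} \left(-340\right) + 837 = 8 \cdot 5 \frac{1}{-1 + 44} \left(-340\right) + 837 = 8 \cdot 5 \cdot \frac{1}{43} \left(-340\right) + 837 = \frac{40}{43} \left(-340\right) + 837 = - \frac{13600}{43} + 837 = \frac{22391}{43}$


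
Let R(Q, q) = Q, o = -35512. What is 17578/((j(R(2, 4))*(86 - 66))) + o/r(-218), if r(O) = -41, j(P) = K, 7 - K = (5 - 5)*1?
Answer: 2846189/2870 ≈ 991.70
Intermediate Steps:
K = 7 (K = 7 - (5 - 5) = 7 - 0 = 7 - 1*0 = 7 + 0 = 7)
j(P) = 7
17578/((j(R(2, 4))*(86 - 66))) + o/r(-218) = 17578/((7*(86 - 66))) - 35512/(-41) = 17578/((7*20)) - 35512*(-1/41) = 17578/140 + 35512/41 = 17578*(1/140) + 35512/41 = 8789/70 + 35512/41 = 2846189/2870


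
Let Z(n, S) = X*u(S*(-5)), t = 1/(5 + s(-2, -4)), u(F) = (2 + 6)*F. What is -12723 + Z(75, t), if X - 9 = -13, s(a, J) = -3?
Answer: -12643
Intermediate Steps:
u(F) = 8*F
X = -4 (X = 9 - 13 = -4)
t = ½ (t = 1/(5 - 3) = 1/2 = ½ ≈ 0.50000)
Z(n, S) = 160*S (Z(n, S) = -32*S*(-5) = -32*(-5*S) = -(-160)*S = 160*S)
-12723 + Z(75, t) = -12723 + 160*(½) = -12723 + 80 = -12643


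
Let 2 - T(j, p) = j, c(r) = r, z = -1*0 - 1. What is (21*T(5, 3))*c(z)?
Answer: 63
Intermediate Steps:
z = -1 (z = 0 - 1 = -1)
T(j, p) = 2 - j
(21*T(5, 3))*c(z) = (21*(2 - 1*5))*(-1) = (21*(2 - 5))*(-1) = (21*(-3))*(-1) = -63*(-1) = 63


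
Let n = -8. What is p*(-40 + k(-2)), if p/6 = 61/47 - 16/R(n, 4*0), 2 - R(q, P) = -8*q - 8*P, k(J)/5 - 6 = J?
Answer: -272040/1457 ≈ -186.71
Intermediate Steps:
k(J) = 30 + 5*J
R(q, P) = 2 + 8*P + 8*q (R(q, P) = 2 - (-8*q - 8*P) = 2 - (-8*P - 8*q) = 2 + (8*P + 8*q) = 2 + 8*P + 8*q)
p = 13602/1457 (p = 6*(61/47 - 16/(2 + 8*(4*0) + 8*(-8))) = 6*(61*(1/47) - 16/(2 + 8*0 - 64)) = 6*(61/47 - 16/(2 + 0 - 64)) = 6*(61/47 - 16/(-62)) = 6*(61/47 - 16*(-1/62)) = 6*(61/47 + 8/31) = 6*(2267/1457) = 13602/1457 ≈ 9.3356)
p*(-40 + k(-2)) = 13602*(-40 + (30 + 5*(-2)))/1457 = 13602*(-40 + (30 - 10))/1457 = 13602*(-40 + 20)/1457 = (13602/1457)*(-20) = -272040/1457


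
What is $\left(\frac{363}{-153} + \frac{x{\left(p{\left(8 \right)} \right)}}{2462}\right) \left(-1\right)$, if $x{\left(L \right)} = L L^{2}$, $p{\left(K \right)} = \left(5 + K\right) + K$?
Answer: $- \frac{174409}{125562} \approx -1.389$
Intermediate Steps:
$p{\left(K \right)} = 5 + 2 K$
$x{\left(L \right)} = L^{3}$
$\left(\frac{363}{-153} + \frac{x{\left(p{\left(8 \right)} \right)}}{2462}\right) \left(-1\right) = \left(\frac{363}{-153} + \frac{\left(5 + 2 \cdot 8\right)^{3}}{2462}\right) \left(-1\right) = \left(363 \left(- \frac{1}{153}\right) + \left(5 + 16\right)^{3} \cdot \frac{1}{2462}\right) \left(-1\right) = \left(- \frac{121}{51} + 21^{3} \cdot \frac{1}{2462}\right) \left(-1\right) = \left(- \frac{121}{51} + 9261 \cdot \frac{1}{2462}\right) \left(-1\right) = \left(- \frac{121}{51} + \frac{9261}{2462}\right) \left(-1\right) = \frac{174409}{125562} \left(-1\right) = - \frac{174409}{125562}$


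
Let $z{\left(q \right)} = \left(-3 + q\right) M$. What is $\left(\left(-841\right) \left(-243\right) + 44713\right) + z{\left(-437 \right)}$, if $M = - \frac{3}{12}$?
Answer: $249186$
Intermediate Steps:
$M = - \frac{1}{4}$ ($M = \left(-3\right) \frac{1}{12} = - \frac{1}{4} \approx -0.25$)
$z{\left(q \right)} = \frac{3}{4} - \frac{q}{4}$ ($z{\left(q \right)} = \left(-3 + q\right) \left(- \frac{1}{4}\right) = \frac{3}{4} - \frac{q}{4}$)
$\left(\left(-841\right) \left(-243\right) + 44713\right) + z{\left(-437 \right)} = \left(\left(-841\right) \left(-243\right) + 44713\right) + \left(\frac{3}{4} - - \frac{437}{4}\right) = \left(204363 + 44713\right) + \left(\frac{3}{4} + \frac{437}{4}\right) = 249076 + 110 = 249186$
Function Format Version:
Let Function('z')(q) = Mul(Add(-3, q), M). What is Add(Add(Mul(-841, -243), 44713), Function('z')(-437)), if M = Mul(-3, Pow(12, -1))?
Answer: 249186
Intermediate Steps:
M = Rational(-1, 4) (M = Mul(-3, Rational(1, 12)) = Rational(-1, 4) ≈ -0.25000)
Function('z')(q) = Add(Rational(3, 4), Mul(Rational(-1, 4), q)) (Function('z')(q) = Mul(Add(-3, q), Rational(-1, 4)) = Add(Rational(3, 4), Mul(Rational(-1, 4), q)))
Add(Add(Mul(-841, -243), 44713), Function('z')(-437)) = Add(Add(Mul(-841, -243), 44713), Add(Rational(3, 4), Mul(Rational(-1, 4), -437))) = Add(Add(204363, 44713), Add(Rational(3, 4), Rational(437, 4))) = Add(249076, 110) = 249186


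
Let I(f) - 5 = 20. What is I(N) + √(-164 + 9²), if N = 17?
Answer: 25 + I*√83 ≈ 25.0 + 9.1104*I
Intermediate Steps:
I(f) = 25 (I(f) = 5 + 20 = 25)
I(N) + √(-164 + 9²) = 25 + √(-164 + 9²) = 25 + √(-164 + 81) = 25 + √(-83) = 25 + I*√83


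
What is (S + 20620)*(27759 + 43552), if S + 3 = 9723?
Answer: 2163575740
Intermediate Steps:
S = 9720 (S = -3 + 9723 = 9720)
(S + 20620)*(27759 + 43552) = (9720 + 20620)*(27759 + 43552) = 30340*71311 = 2163575740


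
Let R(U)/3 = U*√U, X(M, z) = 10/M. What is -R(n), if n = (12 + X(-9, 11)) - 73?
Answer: 559*I*√559/9 ≈ 1468.5*I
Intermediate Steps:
n = -559/9 (n = (12 + 10/(-9)) - 73 = (12 + 10*(-⅑)) - 73 = (12 - 10/9) - 73 = 98/9 - 73 = -559/9 ≈ -62.111)
R(U) = 3*U^(3/2) (R(U) = 3*(U*√U) = 3*U^(3/2))
-R(n) = -3*(-559/9)^(3/2) = -3*(-559*I*√559/27) = -(-559)*I*√559/9 = 559*I*√559/9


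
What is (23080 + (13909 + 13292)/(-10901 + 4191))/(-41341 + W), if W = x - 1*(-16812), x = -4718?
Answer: -154839599/196247370 ≈ -0.78900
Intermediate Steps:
W = 12094 (W = -4718 - 1*(-16812) = -4718 + 16812 = 12094)
(23080 + (13909 + 13292)/(-10901 + 4191))/(-41341 + W) = (23080 + (13909 + 13292)/(-10901 + 4191))/(-41341 + 12094) = (23080 + 27201/(-6710))/(-29247) = (23080 + 27201*(-1/6710))*(-1/29247) = (23080 - 27201/6710)*(-1/29247) = (154839599/6710)*(-1/29247) = -154839599/196247370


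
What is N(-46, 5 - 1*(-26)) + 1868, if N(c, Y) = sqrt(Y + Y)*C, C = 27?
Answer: 1868 + 27*sqrt(62) ≈ 2080.6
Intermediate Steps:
N(c, Y) = 27*sqrt(2)*sqrt(Y) (N(c, Y) = sqrt(Y + Y)*27 = sqrt(2*Y)*27 = (sqrt(2)*sqrt(Y))*27 = 27*sqrt(2)*sqrt(Y))
N(-46, 5 - 1*(-26)) + 1868 = 27*sqrt(2)*sqrt(5 - 1*(-26)) + 1868 = 27*sqrt(2)*sqrt(5 + 26) + 1868 = 27*sqrt(2)*sqrt(31) + 1868 = 27*sqrt(62) + 1868 = 1868 + 27*sqrt(62)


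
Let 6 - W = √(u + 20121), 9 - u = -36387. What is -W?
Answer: -6 + √56517 ≈ 231.73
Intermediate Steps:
u = 36396 (u = 9 - 1*(-36387) = 9 + 36387 = 36396)
W = 6 - √56517 (W = 6 - √(36396 + 20121) = 6 - √56517 ≈ -231.73)
-W = -(6 - √56517) = -6 + √56517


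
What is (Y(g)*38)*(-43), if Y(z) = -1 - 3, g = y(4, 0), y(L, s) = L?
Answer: 6536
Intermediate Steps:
g = 4
Y(z) = -4
(Y(g)*38)*(-43) = -4*38*(-43) = -152*(-43) = 6536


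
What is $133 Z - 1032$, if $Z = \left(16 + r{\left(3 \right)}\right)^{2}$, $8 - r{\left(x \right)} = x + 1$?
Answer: $52168$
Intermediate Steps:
$r{\left(x \right)} = 7 - x$ ($r{\left(x \right)} = 8 - \left(x + 1\right) = 8 - \left(1 + x\right) = 7 - x$)
$Z = 400$ ($Z = \left(16 + \left(7 - 3\right)\right)^{2} = \left(16 + 4\right)^{2} = 20^{2} = 400$)
$133 Z - 1032 = 133 \cdot 400 - 1032 = 53200 - 1032 = 52168$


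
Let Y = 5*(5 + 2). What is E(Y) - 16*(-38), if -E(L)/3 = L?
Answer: 503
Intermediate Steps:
Y = 35 (Y = 5*7 = 35)
E(L) = -3*L
E(Y) - 16*(-38) = -3*35 - 16*(-38) = -105 + 608 = 503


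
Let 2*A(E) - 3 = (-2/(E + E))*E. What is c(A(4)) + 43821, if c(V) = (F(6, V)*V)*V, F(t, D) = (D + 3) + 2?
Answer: 43827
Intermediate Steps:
F(t, D) = 5 + D (F(t, D) = (3 + D) + 2 = 5 + D)
A(E) = 1 (A(E) = 3/2 + ((-2/(E + E))*E)/2 = 3/2 + ((-2*1/(2*E))*E)/2 = 3/2 + ((-1/E)*E)/2 = 3/2 + (1/2)*(-1) = 3/2 - 1/2 = 1)
c(V) = V**2*(5 + V) (c(V) = ((5 + V)*V)*V = (V*(5 + V))*V = V**2*(5 + V))
c(A(4)) + 43821 = 1**2*(5 + 1) + 43821 = 1*6 + 43821 = 6 + 43821 = 43827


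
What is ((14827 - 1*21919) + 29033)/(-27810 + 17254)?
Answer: -21941/10556 ≈ -2.0785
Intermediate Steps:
((14827 - 1*21919) + 29033)/(-27810 + 17254) = ((14827 - 21919) + 29033)/(-10556) = (-7092 + 29033)*(-1/10556) = 21941*(-1/10556) = -21941/10556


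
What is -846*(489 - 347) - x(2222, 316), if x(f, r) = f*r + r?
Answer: -822600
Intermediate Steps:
x(f, r) = r + f*r
-846*(489 - 347) - x(2222, 316) = -846*(489 - 347) - 316*(1 + 2222) = -846*142 - 316*2223 = -120132 - 1*702468 = -120132 - 702468 = -822600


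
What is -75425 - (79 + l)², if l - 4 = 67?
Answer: -97925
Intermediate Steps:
l = 71 (l = 4 + 67 = 71)
-75425 - (79 + l)² = -75425 - (79 + 71)² = -75425 - 1*150² = -75425 - 1*22500 = -75425 - 22500 = -97925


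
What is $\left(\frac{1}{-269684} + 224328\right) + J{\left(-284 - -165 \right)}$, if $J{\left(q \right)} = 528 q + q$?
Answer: $\frac{43520794867}{269684} \approx 1.6138 \cdot 10^{5}$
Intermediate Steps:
$J{\left(q \right)} = 529 q$
$\left(\frac{1}{-269684} + 224328\right) + J{\left(-284 - -165 \right)} = \left(\frac{1}{-269684} + 224328\right) + 529 \left(-284 - -165\right) = \left(- \frac{1}{269684} + 224328\right) + 529 \left(-284 + 165\right) = \frac{60497672351}{269684} + 529 \left(-119\right) = \frac{60497672351}{269684} - 62951 = \frac{43520794867}{269684}$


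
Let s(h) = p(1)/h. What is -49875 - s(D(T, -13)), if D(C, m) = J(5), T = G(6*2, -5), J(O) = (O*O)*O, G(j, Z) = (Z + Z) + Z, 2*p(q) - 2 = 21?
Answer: -12468773/250 ≈ -49875.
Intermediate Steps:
p(q) = 23/2 (p(q) = 1 + (½)*21 = 1 + 21/2 = 23/2)
G(j, Z) = 3*Z (G(j, Z) = 2*Z + Z = 3*Z)
J(O) = O³ (J(O) = O²*O = O³)
T = -15 (T = 3*(-5) = -15)
D(C, m) = 125 (D(C, m) = 5³ = 125)
s(h) = 23/(2*h)
-49875 - s(D(T, -13)) = -49875 - 23/(2*125) = -49875 - 1*23/250 = -49875 - 23/250 = -12468773/250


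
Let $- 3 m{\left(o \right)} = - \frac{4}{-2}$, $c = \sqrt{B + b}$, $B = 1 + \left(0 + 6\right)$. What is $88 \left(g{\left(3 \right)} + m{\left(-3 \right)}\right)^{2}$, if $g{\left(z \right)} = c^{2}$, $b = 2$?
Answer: $\frac{55000}{9} \approx 6111.1$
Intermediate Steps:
$B = 7$ ($B = 1 + 6 = 7$)
$c = 3$ ($c = \sqrt{7 + 2} = \sqrt{9} = 3$)
$m{\left(o \right)} = - \frac{2}{3}$ ($m{\left(o \right)} = - \frac{\left(-4\right) \frac{1}{-2}}{3} = - \frac{\left(-4\right) \left(- \frac{1}{2}\right)}{3} = \left(- \frac{1}{3}\right) 2 = - \frac{2}{3}$)
$g{\left(z \right)} = 9$ ($g{\left(z \right)} = 3^{2} = 9$)
$88 \left(g{\left(3 \right)} + m{\left(-3 \right)}\right)^{2} = 88 \left(9 - \frac{2}{3}\right)^{2} = 88 \left(\frac{25}{3}\right)^{2} = 88 \cdot \frac{625}{9} = \frac{55000}{9}$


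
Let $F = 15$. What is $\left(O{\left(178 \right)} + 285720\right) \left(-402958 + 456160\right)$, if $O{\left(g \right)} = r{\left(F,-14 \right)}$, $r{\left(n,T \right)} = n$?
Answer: $15201673470$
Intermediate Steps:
$O{\left(g \right)} = 15$
$\left(O{\left(178 \right)} + 285720\right) \left(-402958 + 456160\right) = \left(15 + 285720\right) \left(-402958 + 456160\right) = 285735 \cdot 53202 = 15201673470$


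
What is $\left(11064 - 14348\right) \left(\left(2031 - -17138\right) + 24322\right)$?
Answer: $-142824444$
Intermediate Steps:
$\left(11064 - 14348\right) \left(\left(2031 - -17138\right) + 24322\right) = - 3284 \left(\left(2031 + 17138\right) + 24322\right) = - 3284 \left(19169 + 24322\right) = \left(-3284\right) 43491 = -142824444$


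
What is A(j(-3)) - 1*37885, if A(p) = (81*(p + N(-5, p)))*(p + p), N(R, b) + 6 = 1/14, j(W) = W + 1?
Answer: -247213/7 ≈ -35316.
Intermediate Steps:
j(W) = 1 + W
N(R, b) = -83/14 (N(R, b) = -6 + 1/14 = -83/14)
A(p) = 2*p*(-6723/14 + 81*p) (A(p) = (81*(p - 83/14))*(p + p) = (81*(-83/14 + p))*(2*p) = (-6723/14 + 81*p)*(2*p) = 2*p*(-6723/14 + 81*p))
A(j(-3)) - 1*37885 = 81*(1 - 3)*(-83 + 14*(1 - 3))/7 - 1*37885 = (81/7)*(-2)*(-83 + 14*(-2)) - 37885 = (81/7)*(-2)*(-83 - 28) - 37885 = (81/7)*(-2)*(-111) - 37885 = 17982/7 - 37885 = -247213/7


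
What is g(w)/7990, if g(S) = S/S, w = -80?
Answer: 1/7990 ≈ 0.00012516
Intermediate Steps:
g(S) = 1
g(w)/7990 = 1/7990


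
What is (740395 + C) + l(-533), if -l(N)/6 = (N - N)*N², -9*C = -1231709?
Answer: 7895264/9 ≈ 8.7725e+5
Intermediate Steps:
C = 1231709/9 (C = -⅑*(-1231709) = 1231709/9 ≈ 1.3686e+5)
l(N) = 0 (l(N) = -6*(N - N)*N² = -0*N² = -6*0 = 0)
(740395 + C) + l(-533) = (740395 + 1231709/9) + 0 = 7895264/9 + 0 = 7895264/9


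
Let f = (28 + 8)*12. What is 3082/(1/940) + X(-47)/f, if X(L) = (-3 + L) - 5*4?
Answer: 625769245/216 ≈ 2.8971e+6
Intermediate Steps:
f = 432 (f = 36*12 = 432)
X(L) = -23 + L (X(L) = (-3 + L) - 20 = -23 + L)
3082/(1/940) + X(-47)/f = 3082/(1/940) + (-23 - 47)/432 = 3082/(1/940) - 70*1/432 = 3082*940 - 35/216 = 2897080 - 35/216 = 625769245/216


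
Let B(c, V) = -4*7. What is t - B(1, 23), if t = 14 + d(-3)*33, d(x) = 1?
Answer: 75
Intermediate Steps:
B(c, V) = -28
t = 47 (t = 14 + 1*33 = 14 + 33 = 47)
t - B(1, 23) = 47 - 1*(-28) = 47 + 28 = 75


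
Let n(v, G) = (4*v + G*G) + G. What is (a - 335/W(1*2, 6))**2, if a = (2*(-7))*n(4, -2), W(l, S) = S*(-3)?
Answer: 17648401/324 ≈ 54470.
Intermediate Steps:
W(l, S) = -3*S
n(v, G) = G + G**2 + 4*v (n(v, G) = (4*v + G**2) + G = (G**2 + 4*v) + G = G + G**2 + 4*v)
a = -252 (a = (2*(-7))*(-2 + (-2)**2 + 4*4) = -14*(-2 + 4 + 16) = -14*18 = -252)
(a - 335/W(1*2, 6))**2 = (-252 - 335/((-3*6)))**2 = (-252 - 335/(-18))**2 = (-252 - 335*(-1/18))**2 = (-252 + 335/18)**2 = (-4201/18)**2 = 17648401/324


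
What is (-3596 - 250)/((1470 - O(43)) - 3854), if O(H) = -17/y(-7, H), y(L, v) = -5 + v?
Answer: 146148/90575 ≈ 1.6136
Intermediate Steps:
O(H) = -17/(-5 + H)
(-3596 - 250)/((1470 - O(43)) - 3854) = (-3596 - 250)/((1470 - (-17)/(-5 + 43)) - 3854) = -3846/((1470 - (-17)/38) - 3854) = -3846/((1470 - 1*(-17/38)) - 3854) = -3846/((1470 + 17/38) - 3854) = -3846/(55877/38 - 3854) = -3846/(-90575/38) = -3846*(-38/90575) = 146148/90575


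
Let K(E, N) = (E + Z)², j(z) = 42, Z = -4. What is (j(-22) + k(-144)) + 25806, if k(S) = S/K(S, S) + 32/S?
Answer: 318470389/12321 ≈ 25848.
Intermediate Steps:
K(E, N) = (-4 + E)² (K(E, N) = (E - 4)² = (-4 + E)²)
k(S) = 32/S + S/(-4 + S)² (k(S) = S/((-4 + S)²) + 32/S = S/(-4 + S)² + 32/S = 32/S + S/(-4 + S)²)
(j(-22) + k(-144)) + 25806 = (42 + (32/(-144) - 144/(-4 - 144)²)) + 25806 = (42 + (32*(-1/144) - 144/(-148)²)) + 25806 = (42 + (-2/9 - 144*1/21904)) + 25806 = (42 + (-2/9 - 9/1369)) + 25806 = (42 - 2819/12321) + 25806 = 514663/12321 + 25806 = 318470389/12321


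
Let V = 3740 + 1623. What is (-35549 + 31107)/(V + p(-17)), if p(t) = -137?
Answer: -2221/2613 ≈ -0.84998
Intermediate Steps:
V = 5363
(-35549 + 31107)/(V + p(-17)) = (-35549 + 31107)/(5363 - 137) = -4442/5226 = -4442*1/5226 = -2221/2613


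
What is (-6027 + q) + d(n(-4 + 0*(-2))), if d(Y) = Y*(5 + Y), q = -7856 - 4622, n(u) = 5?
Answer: -18455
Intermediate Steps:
q = -12478
(-6027 + q) + d(n(-4 + 0*(-2))) = (-6027 - 12478) + 5*(5 + 5) = -18505 + 5*10 = -18505 + 50 = -18455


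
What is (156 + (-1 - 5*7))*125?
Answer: 15000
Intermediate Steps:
(156 + (-1 - 5*7))*125 = (156 + (-1 - 35))*125 = (156 - 36)*125 = 120*125 = 15000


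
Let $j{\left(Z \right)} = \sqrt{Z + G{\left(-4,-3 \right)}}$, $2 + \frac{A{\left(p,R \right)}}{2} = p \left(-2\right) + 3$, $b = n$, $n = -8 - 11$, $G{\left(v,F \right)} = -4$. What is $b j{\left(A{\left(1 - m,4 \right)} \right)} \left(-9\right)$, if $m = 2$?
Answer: $171 \sqrt{2} \approx 241.83$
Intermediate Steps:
$n = -19$ ($n = -8 - 11 = -19$)
$b = -19$
$A{\left(p,R \right)} = 2 - 4 p$ ($A{\left(p,R \right)} = -4 + 2 \left(p \left(-2\right) + 3\right) = -4 + 2 \left(- 2 p + 3\right) = -4 + 2 \left(3 - 2 p\right) = -4 - \left(-6 + 4 p\right) = 2 - 4 p$)
$j{\left(Z \right)} = \sqrt{-4 + Z}$ ($j{\left(Z \right)} = \sqrt{Z - 4} = \sqrt{-4 + Z}$)
$b j{\left(A{\left(1 - m,4 \right)} \right)} \left(-9\right) = - 19 \sqrt{-4 - \left(-2 + 4 \left(1 - 2\right)\right)} \left(-9\right) = - 19 \sqrt{-4 + \left(2 - -4\right)} \left(-9\right) = - 19 \sqrt{-4 + \left(2 + 4\right)} \left(-9\right) = - 19 \sqrt{-4 + 6} \left(-9\right) = - 19 \sqrt{2} \left(-9\right) = 171 \sqrt{2}$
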